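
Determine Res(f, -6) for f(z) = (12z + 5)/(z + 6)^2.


Step 1: Pole of order 2 at z = -6
Step 2: Res = lim d/dz [(z + 6)^2 * f(z)] as z -> -6
Step 3: (z + 6)^2 * f(z) = 12z + 5
Step 4: d/dz[12z + 5] = 12

12


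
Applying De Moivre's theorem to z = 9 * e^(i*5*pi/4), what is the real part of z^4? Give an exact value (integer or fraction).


Step 1: By De Moivre's theorem, z^4 = 9^4 * e^(i*4*5*pi/4) = 6561 * (cos(5*pi) + i*sin(5*pi))
Step 2: |z|^4 = 9^4 = 6561
Step 3: Reduce the angle mod 2*pi: 5*pi - 4*pi = pi
Step 4: cos(pi) = -1
Step 5: Re(z^4) = 6561 * (-1) = -6561

-6561


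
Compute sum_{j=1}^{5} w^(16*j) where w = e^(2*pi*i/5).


Step 1: The sum sum_{j=1}^{n} w^(k*j) equals n if n | k, else 0.
Step 2: Here n = 5, k = 16
Step 3: Does n divide k? 5 | 16 -> False
Step 4: Sum = 0

0


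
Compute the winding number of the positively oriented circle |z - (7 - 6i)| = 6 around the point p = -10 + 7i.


Step 1: Center c = (7, -6), radius = 6
Step 2: |p - c|^2 = (-17)^2 + 13^2 = 458
Step 3: r^2 = 36
Step 4: |p-c| > r so winding number = 0

0


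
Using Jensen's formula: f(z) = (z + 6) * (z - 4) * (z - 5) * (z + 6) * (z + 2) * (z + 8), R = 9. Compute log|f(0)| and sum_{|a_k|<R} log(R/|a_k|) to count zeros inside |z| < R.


Jensen's formula: (1/2pi)*integral log|f(Re^it)|dt = log|f(0)| + sum_{|a_k|<R} log(R/|a_k|)
Step 1: f(0) = 6 * (-4) * (-5) * 6 * 2 * 8 = 11520
Step 2: log|f(0)| = log|-6| + log|4| + log|5| + log|-6| + log|-2| + log|-8| = 9.3518
Step 3: Zeros inside |z| < 9: -6, 4, 5, -6, -2, -8
Step 4: Jensen sum = log(9/6) + log(9/4) + log(9/5) + log(9/6) + log(9/2) + log(9/8) = 3.8315
Step 5: n(R) = number of terms in the Jensen sum = count of zeros inside |z| < 9 = 6

6


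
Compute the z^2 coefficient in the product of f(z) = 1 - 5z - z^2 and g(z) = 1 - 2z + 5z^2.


Step 1: z^2 term in f*g comes from: (1)*(5z^2) + (-5z)*(-2z) + (-z^2)*(1)
Step 2: = 5 + 10 - 1
Step 3: = 14

14


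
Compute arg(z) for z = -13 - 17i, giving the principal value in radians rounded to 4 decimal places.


Step 1: z = -13 - 17i
Step 2: arg(z) = atan2(-17, -13)
Step 3: arg(z) = -2.2236

-2.2236


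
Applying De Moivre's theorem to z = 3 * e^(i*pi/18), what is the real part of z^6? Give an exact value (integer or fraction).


Step 1: By De Moivre's theorem, z^6 = 3^6 * e^(i*6*pi/18) = 729 * (cos(pi/3) + i*sin(pi/3))
Step 2: |z|^6 = 3^6 = 729
Step 3: The angle pi/3 already lies in [0, 2*pi)
Step 4: cos(pi/3) = 1/2
Step 5: Re(z^6) = 729 * 1/2 = 729/2

729/2


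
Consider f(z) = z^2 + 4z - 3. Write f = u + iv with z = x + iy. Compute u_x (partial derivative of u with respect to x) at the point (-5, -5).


Step 1: f(z) = (x+iy)^2 + 4(x+iy) - 3
Step 2: u = (x^2 - y^2) + 4x - 3
Step 3: u_x = 2x + 4
Step 4: At (-5, -5): u_x = -10 + 4 = -6

-6


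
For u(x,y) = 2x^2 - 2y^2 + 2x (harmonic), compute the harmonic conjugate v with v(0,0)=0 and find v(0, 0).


Step 1: v_x = -u_y = 4y + 0
Step 2: v_y = u_x = 4x + 2
Step 3: v = 4xy + 2y + C
Step 4: v(0,0) = 0 => C = 0
Step 5: v(0, 0) = 0

0


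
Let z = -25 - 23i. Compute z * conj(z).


Step 1: conj(z) = -25 + 23i
Step 2: z * conj(z) = (-25)^2 + (-23)^2
Step 3: = 625 + 529 = 1154

1154


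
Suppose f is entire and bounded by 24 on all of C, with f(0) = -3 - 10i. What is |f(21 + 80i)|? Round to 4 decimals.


Step 1: By Liouville's theorem, a bounded entire function is constant.
Step 2: f(z) = f(0) = -3 - 10i for all z.
Step 3: |f(w)| = |-3 - 10i| = sqrt(9 + 100)
Step 4: = 10.4403

10.4403


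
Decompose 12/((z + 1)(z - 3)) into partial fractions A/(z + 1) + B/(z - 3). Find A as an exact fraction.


Step 1: Multiply both sides by (z + 1) and set z = -1
Step 2: A = 12 / (-1 - 3)
Step 3: A = 12 / (-4)
Step 4: A = -3

-3


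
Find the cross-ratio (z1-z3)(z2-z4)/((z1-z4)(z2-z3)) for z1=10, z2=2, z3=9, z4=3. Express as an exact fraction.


Step 1: (z1-z3)(z2-z4) = 1 * (-1) = -1
Step 2: (z1-z4)(z2-z3) = 7 * (-7) = -49
Step 3: Cross-ratio = 1/49 = 1/49

1/49


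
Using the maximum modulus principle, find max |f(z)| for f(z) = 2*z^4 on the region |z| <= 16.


Step 1: On |z| = 16, |f(z)| = 2 * |z|^4 = 2 * 16^4
Step 2: By maximum modulus principle, maximum is on boundary.
Step 3: Maximum = 2 * 65536 = 131072

131072


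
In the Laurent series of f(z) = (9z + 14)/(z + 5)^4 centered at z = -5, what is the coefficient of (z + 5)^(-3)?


Step 1: Write the numerator in powers of (z + 5): 9z + 14 = 9(z + 5) + (9*(-5) + 14) = 9(z + 5) - 31
Step 2: Divide by (z + 5)^4: f(z) = -31(z + 5)^(-4) + 9(z + 5)^(-3)
Step 3: This finite sum is the Laurent series of f about z = -5.
Step 4: Coefficient of (z + 5)^(-3) = coefficient of (z + 5) in the re-centred numerator = 9

9


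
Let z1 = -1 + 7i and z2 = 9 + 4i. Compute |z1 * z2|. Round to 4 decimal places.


Step 1: |z1| = sqrt((-1)^2 + 7^2) = sqrt(50)
Step 2: |z2| = sqrt(9^2 + 4^2) = sqrt(97)
Step 3: |z1*z2| = |z1|*|z2| = sqrt(50) * sqrt(97) = sqrt(50 * 97) = sqrt(4850)
Step 4: = 69.6419

69.6419


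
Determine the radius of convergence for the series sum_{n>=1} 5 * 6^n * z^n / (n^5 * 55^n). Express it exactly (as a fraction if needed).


Step 1: General term a_n = 5 * 6^n / (n^5 * 55^n)
Step 2: By the root test, |a_n|^(1/n) = 5^(1/n) * 6 / (n^(5/n) * 55) -> 6/55 as n -> infinity (since 5^(1/n) -> 1 and n^(5/n) -> 1)
Step 3: R = 1/lim|a_n|^(1/n) = 55/6

55/6


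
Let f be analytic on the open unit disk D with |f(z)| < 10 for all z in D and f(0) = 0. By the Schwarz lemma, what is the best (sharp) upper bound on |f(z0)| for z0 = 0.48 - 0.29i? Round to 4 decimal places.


Step 1: g = f/10 maps D -> D with g(0) = 0, so by the Schwarz lemma |g(z)| <= |z|, i.e. |f(z)| <= 10|z|; this is sharp (f(z) = 10z).
Step 2: |z0|^2 = 0.48^2 + (-0.29)^2 = 0.3145
Step 3: |z0| = sqrt(0.3145) = 0.560803
Step 4: Best bound = 10 * |z0| = 10 * 0.560803 = 5.608

5.608


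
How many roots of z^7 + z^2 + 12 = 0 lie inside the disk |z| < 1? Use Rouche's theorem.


Step 1: On |z| = 1 the three terms have sizes |z^7| = 1^7 = 1, |z^2| = 1^2 = 1, |12| = 12
Step 2: The dominant term is g(z) = 12; let h(z) = z^7 + z^2 so f = g + h
Step 3: On |z| = 1: |g| = 12 and |h| <= 1 + 1 = 2
Step 4: Since 12 > 2, |h| < |g| on |z| = 1, so by Rouche f has the same number of zeros as g inside |z| < 1
Step 5: g(z) = 12 is a nonzero constant with no zeros inside |z| < 1. Answer = 0

0


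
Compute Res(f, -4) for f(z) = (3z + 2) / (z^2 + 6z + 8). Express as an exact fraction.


Step 1: Q(z) = z^2 + 6z + 8 = (z + 4)(z + 2)
Step 2: Q'(z) = 2z + 6
Step 3: Q'(-4) = -2, P(-4) = -10
Step 4: Res = P(-4)/Q'(-4) = -10/(-2) = 5

5


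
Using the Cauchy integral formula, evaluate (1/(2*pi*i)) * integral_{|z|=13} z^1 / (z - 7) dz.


Step 1: f(z) = z^1, a = 7 is inside |z| = 13
Step 2: By Cauchy integral formula: (1/(2pi*i)) * integral = f(a)
Step 3: f(7) = 7^1 = 7

7


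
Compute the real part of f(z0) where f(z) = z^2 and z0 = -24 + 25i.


Step 1: z0 = -24 + 25i
Step 2: z0^2 = (-24)^2 - 25^2 - 1200i
Step 3: real part = 576 - 625 = -49

-49


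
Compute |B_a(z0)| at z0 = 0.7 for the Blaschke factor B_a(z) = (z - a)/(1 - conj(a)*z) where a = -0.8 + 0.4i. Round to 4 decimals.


Step 1: Numerator z0 - a = 0.7 - (-0.8 + 0.4i) = 1.5 - 0.4i
Step 2: Denominator 1 - conj(a)*z0 = 1 - (-0.8 - 0.4i)*0.7 = 1.56 + 0.28i
Step 3: |z0 - a|^2 = 1.5^2 + (-0.4)^2 = 2.41; |1 - conj(a)*z0|^2 = 1.56^2 + 0.28^2 = 2.512
Step 4: |B_a(0.7)| = sqrt(2.41 / 2.512) = sqrt(0.959395)
Step 5: = 0.9795

0.9795


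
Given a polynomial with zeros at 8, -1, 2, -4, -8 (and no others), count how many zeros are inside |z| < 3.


Step 1: Check each root:
  z = 8: |8| = 8 >= 3
  z = -1: |-1| = 1 < 3
  z = 2: |2| = 2 < 3
  z = -4: |-4| = 4 >= 3
  z = -8: |-8| = 8 >= 3
Step 2: Count = 2

2


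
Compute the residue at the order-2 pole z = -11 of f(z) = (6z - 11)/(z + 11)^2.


Step 1: Pole of order 2 at z = -11
Step 2: Res = lim d/dz [(z + 11)^2 * f(z)] as z -> -11
Step 3: (z + 11)^2 * f(z) = 6z - 11
Step 4: d/dz[6z - 11] = 6

6


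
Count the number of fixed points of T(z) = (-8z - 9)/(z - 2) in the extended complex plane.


Step 1: Fixed points satisfy T(z) = z
Step 2: z^2 + 6z + 9 = 0
Step 3: Discriminant = 6^2 - 4*1*9 = 0
Step 4: Number of fixed points = 1

1


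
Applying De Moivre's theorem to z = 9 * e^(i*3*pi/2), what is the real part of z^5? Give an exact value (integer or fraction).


Step 1: By De Moivre's theorem, z^5 = 9^5 * e^(i*5*3*pi/2) = 59049 * (cos(15*pi/2) + i*sin(15*pi/2))
Step 2: |z|^5 = 9^5 = 59049
Step 3: Reduce the angle mod 2*pi: 15*pi/2 - 6*pi = 3*pi/2
Step 4: cos(3*pi/2) = 0
Step 5: Re(z^5) = 59049 * 0 = 0

0


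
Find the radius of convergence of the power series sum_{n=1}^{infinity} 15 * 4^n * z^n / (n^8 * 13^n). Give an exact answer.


Step 1: General term a_n = 15 * 4^n / (n^8 * 13^n)
Step 2: By the root test, |a_n|^(1/n) = 15^(1/n) * 4 / (n^(8/n) * 13) -> 4/13 as n -> infinity (since 15^(1/n) -> 1 and n^(8/n) -> 1)
Step 3: R = 1/lim|a_n|^(1/n) = 13/4

13/4


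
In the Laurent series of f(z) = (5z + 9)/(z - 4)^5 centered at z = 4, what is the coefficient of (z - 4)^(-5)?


Step 1: Write the numerator in powers of (z - 4): 5z + 9 = 5(z - 4) + (5*4 + 9) = 5(z - 4) + 29
Step 2: Divide by (z - 4)^5: f(z) = 29(z - 4)^(-5) + 5(z - 4)^(-4)
Step 3: This finite sum is the Laurent series of f about z = 4.
Step 4: Coefficient of (z - 4)^(-5) = 5*4 + 9 = 29

29


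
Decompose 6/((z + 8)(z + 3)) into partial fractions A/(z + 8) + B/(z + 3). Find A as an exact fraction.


Step 1: Multiply both sides by (z + 8) and set z = -8
Step 2: A = 6 / (-8 + 3)
Step 3: A = 6 / (-5)
Step 4: A = -6/5

-6/5


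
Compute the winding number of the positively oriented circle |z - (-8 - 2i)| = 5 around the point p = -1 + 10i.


Step 1: Center c = (-8, -2), radius = 5
Step 2: |p - c|^2 = 7^2 + 12^2 = 193
Step 3: r^2 = 25
Step 4: |p-c| > r so winding number = 0

0


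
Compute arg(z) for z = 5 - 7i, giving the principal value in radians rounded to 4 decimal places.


Step 1: z = 5 - 7i
Step 2: arg(z) = atan2(-7, 5)
Step 3: arg(z) = -0.9505

-0.9505


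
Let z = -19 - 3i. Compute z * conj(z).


Step 1: conj(z) = -19 + 3i
Step 2: z * conj(z) = (-19)^2 + (-3)^2
Step 3: = 361 + 9 = 370

370


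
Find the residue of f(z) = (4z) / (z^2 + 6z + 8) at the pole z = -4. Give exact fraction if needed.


Step 1: Q(z) = z^2 + 6z + 8 = (z + 4)(z + 2)
Step 2: Q'(z) = 2z + 6
Step 3: Q'(-4) = -2, P(-4) = -16
Step 4: Res = P(-4)/Q'(-4) = -16/(-2) = 8

8


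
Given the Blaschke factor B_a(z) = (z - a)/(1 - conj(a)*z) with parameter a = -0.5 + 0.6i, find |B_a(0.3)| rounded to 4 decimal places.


Step 1: Numerator z0 - a = 0.3 - (-0.5 + 0.6i) = 0.8 - 0.6i
Step 2: Denominator 1 - conj(a)*z0 = 1 - (-0.5 - 0.6i)*0.3 = 1.15 + 0.18i
Step 3: |z0 - a|^2 = 0.8^2 + (-0.6)^2 = 1; |1 - conj(a)*z0|^2 = 1.15^2 + 0.18^2 = 1.3549
Step 4: |B_a(0.3)| = sqrt(1 / 1.3549) = sqrt(0.738062)
Step 5: = 0.8591

0.8591


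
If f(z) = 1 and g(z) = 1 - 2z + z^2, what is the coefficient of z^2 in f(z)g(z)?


Step 1: z^2 term in f*g comes from: (1)*(z^2) + (0)*(-2z) + (0)*(1)
Step 2: = 1 + 0 + 0
Step 3: = 1

1


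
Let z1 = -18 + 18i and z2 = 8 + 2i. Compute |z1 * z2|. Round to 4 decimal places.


Step 1: |z1| = sqrt((-18)^2 + 18^2) = sqrt(648)
Step 2: |z2| = sqrt(8^2 + 2^2) = sqrt(68)
Step 3: |z1*z2| = |z1|*|z2| = sqrt(648) * sqrt(68) = sqrt(648 * 68) = sqrt(44064)
Step 4: = 209.9143

209.9143


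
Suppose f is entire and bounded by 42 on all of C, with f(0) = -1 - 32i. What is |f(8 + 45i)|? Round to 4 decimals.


Step 1: By Liouville's theorem, a bounded entire function is constant.
Step 2: f(z) = f(0) = -1 - 32i for all z.
Step 3: |f(w)| = |-1 - 32i| = sqrt(1 + 1024)
Step 4: = 32.0156

32.0156


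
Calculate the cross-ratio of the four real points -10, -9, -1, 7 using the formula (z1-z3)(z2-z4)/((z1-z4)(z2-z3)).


Step 1: (z1-z3)(z2-z4) = (-9) * (-16) = 144
Step 2: (z1-z4)(z2-z3) = (-17) * (-8) = 136
Step 3: Cross-ratio = 144/136 = 18/17

18/17


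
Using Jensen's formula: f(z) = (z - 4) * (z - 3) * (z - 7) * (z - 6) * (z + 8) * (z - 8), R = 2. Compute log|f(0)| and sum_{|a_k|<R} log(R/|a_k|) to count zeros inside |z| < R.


Jensen's formula: (1/2pi)*integral log|f(Re^it)|dt = log|f(0)| + sum_{|a_k|<R} log(R/|a_k|)
Step 1: f(0) = (-4) * (-3) * (-7) * (-6) * 8 * (-8) = -32256
Step 2: log|f(0)| = log|4| + log|3| + log|7| + log|6| + log|-8| + log|8| = 10.3815
Step 3: Zeros inside |z| < 2: none
Step 4: Jensen sum = (empty sum) = 0
Step 5: n(R) = number of terms in the Jensen sum = count of zeros inside |z| < 2 = 0

0


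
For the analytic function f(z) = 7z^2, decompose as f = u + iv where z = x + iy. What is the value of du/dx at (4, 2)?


Step 1: f(z) = 7(x+iy)^2 + 0
Step 2: u = 7(x^2 - y^2) + 0
Step 3: u_x = 14x + 0
Step 4: At (4, 2): u_x = 56 + 0 = 56

56


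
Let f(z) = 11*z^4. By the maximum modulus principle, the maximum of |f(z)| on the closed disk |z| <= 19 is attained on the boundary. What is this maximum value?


Step 1: On |z| = 19, |f(z)| = 11 * |z|^4 = 11 * 19^4
Step 2: By maximum modulus principle, maximum is on boundary.
Step 3: Maximum = 11 * 130321 = 1433531

1433531


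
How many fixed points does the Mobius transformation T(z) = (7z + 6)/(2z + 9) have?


Step 1: Fixed points satisfy T(z) = z
Step 2: 2z^2 + 2z - 6 = 0
Step 3: Discriminant = 2^2 - 4*2*(-6) = 52
Step 4: Number of fixed points = 2

2


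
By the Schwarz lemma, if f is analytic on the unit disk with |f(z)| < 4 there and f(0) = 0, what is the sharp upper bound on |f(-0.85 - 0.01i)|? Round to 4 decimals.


Step 1: g = f/4 maps D -> D with g(0) = 0, so by the Schwarz lemma |g(z)| <= |z|, i.e. |f(z)| <= 4|z|; this is sharp (f(z) = 4z).
Step 2: |z0|^2 = (-0.85)^2 + (-0.01)^2 = 0.7226
Step 3: |z0| = sqrt(0.7226) = 0.850059
Step 4: Best bound = 4 * |z0| = 4 * 0.850059 = 3.4002

3.4002


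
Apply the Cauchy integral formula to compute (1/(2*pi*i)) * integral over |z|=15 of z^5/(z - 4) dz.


Step 1: f(z) = z^5, a = 4 is inside |z| = 15
Step 2: By Cauchy integral formula: (1/(2pi*i)) * integral = f(a)
Step 3: f(4) = 4^5 = 1024

1024


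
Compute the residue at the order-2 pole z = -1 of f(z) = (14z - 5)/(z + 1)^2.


Step 1: Pole of order 2 at z = -1
Step 2: Res = lim d/dz [(z + 1)^2 * f(z)] as z -> -1
Step 3: (z + 1)^2 * f(z) = 14z - 5
Step 4: d/dz[14z - 5] = 14

14


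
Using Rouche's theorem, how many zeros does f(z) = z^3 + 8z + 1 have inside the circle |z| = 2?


Step 1: On |z| = 2 the three terms have sizes |z^3| = 2^3 = 8, |8z| = 8*2 = 16, |1| = 1
Step 2: The dominant term is g(z) = 8z; let h(z) = z^3 + 1 so f = g + h
Step 3: On |z| = 2: |g| = 16 and |h| <= 8 + 1 = 9
Step 4: Since 16 > 9, |h| < |g| on |z| = 2, so by Rouche f has the same number of zeros as g inside |z| < 2
Step 5: g(z) = 8z has 1 zero (at the origin, multiplicity 1) inside |z| < 2. Answer = 1

1


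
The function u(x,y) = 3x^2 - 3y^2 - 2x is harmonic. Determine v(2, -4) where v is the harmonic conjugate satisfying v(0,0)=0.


Step 1: v_x = -u_y = 6y + 0
Step 2: v_y = u_x = 6x - 2
Step 3: v = 6xy - 2y + C
Step 4: v(0,0) = 0 => C = 0
Step 5: v(2, -4) = -40

-40


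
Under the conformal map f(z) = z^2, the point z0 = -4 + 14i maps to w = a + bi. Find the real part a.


Step 1: z0 = -4 + 14i
Step 2: z0^2 = (-4)^2 - 14^2 - 112i
Step 3: real part = 16 - 196 = -180

-180


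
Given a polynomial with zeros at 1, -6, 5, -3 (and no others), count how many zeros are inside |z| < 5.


Step 1: Check each root:
  z = 1: |1| = 1 < 5
  z = -6: |-6| = 6 >= 5
  z = 5: |5| = 5 >= 5
  z = -3: |-3| = 3 < 5
Step 2: Count = 2

2


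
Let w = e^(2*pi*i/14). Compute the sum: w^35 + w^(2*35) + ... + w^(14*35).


Step 1: The sum sum_{j=1}^{n} w^(k*j) equals n if n | k, else 0.
Step 2: Here n = 14, k = 35
Step 3: Does n divide k? 14 | 35 -> False
Step 4: Sum = 0

0


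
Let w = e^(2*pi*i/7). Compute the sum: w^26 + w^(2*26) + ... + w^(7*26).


Step 1: The sum sum_{j=1}^{n} w^(k*j) equals n if n | k, else 0.
Step 2: Here n = 7, k = 26
Step 3: Does n divide k? 7 | 26 -> False
Step 4: Sum = 0

0


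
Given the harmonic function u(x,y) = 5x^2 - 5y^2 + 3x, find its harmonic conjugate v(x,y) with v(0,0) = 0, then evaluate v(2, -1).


Step 1: v_x = -u_y = 10y + 0
Step 2: v_y = u_x = 10x + 3
Step 3: v = 10xy + 3y + C
Step 4: v(0,0) = 0 => C = 0
Step 5: v(2, -1) = -23

-23


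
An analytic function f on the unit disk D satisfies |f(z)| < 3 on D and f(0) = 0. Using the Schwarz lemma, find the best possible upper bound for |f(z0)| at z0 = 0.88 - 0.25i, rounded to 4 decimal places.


Step 1: g = f/3 maps D -> D with g(0) = 0, so by the Schwarz lemma |g(z)| <= |z|, i.e. |f(z)| <= 3|z|; this is sharp (f(z) = 3z).
Step 2: |z0|^2 = 0.88^2 + (-0.25)^2 = 0.8369
Step 3: |z0| = sqrt(0.8369) = 0.914822
Step 4: Best bound = 3 * |z0| = 3 * 0.914822 = 2.7445

2.7445


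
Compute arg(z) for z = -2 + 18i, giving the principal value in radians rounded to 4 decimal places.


Step 1: z = -2 + 18i
Step 2: arg(z) = atan2(18, -2)
Step 3: arg(z) = 1.6815

1.6815


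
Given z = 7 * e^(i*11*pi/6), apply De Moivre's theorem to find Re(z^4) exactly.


Step 1: By De Moivre's theorem, z^4 = 7^4 * e^(i*4*11*pi/6) = 2401 * (cos(22*pi/3) + i*sin(22*pi/3))
Step 2: |z|^4 = 7^4 = 2401
Step 3: Reduce the angle mod 2*pi: 22*pi/3 - 6*pi = 4*pi/3
Step 4: cos(4*pi/3) = -1/2
Step 5: Re(z^4) = 2401 * (-1/2) = -2401/2

-2401/2


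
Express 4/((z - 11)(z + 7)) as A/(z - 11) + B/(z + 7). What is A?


Step 1: Multiply both sides by (z - 11) and set z = 11
Step 2: A = 4 / (11 + 7)
Step 3: A = 4 / 18
Step 4: A = 2/9

2/9


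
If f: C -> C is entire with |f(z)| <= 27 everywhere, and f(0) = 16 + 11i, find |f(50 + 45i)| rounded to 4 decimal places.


Step 1: By Liouville's theorem, a bounded entire function is constant.
Step 2: f(z) = f(0) = 16 + 11i for all z.
Step 3: |f(w)| = |16 + 11i| = sqrt(256 + 121)
Step 4: = 19.4165

19.4165


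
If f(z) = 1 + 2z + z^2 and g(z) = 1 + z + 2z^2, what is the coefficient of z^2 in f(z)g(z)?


Step 1: z^2 term in f*g comes from: (1)*(2z^2) + (2z)*(z) + (z^2)*(1)
Step 2: = 2 + 2 + 1
Step 3: = 5

5


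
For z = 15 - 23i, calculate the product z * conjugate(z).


Step 1: conj(z) = 15 + 23i
Step 2: z * conj(z) = 15^2 + (-23)^2
Step 3: = 225 + 529 = 754

754


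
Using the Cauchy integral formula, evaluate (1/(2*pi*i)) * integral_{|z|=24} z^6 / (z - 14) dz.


Step 1: f(z) = z^6, a = 14 is inside |z| = 24
Step 2: By Cauchy integral formula: (1/(2pi*i)) * integral = f(a)
Step 3: f(14) = 14^6 = 7529536

7529536


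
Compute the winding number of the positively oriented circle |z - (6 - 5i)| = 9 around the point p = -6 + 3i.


Step 1: Center c = (6, -5), radius = 9
Step 2: |p - c|^2 = (-12)^2 + 8^2 = 208
Step 3: r^2 = 81
Step 4: |p-c| > r so winding number = 0

0


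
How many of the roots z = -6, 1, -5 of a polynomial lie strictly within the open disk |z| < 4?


Step 1: Check each root:
  z = -6: |-6| = 6 >= 4
  z = 1: |1| = 1 < 4
  z = -5: |-5| = 5 >= 4
Step 2: Count = 1

1


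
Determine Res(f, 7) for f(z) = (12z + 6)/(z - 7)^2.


Step 1: Pole of order 2 at z = 7
Step 2: Res = lim d/dz [(z - 7)^2 * f(z)] as z -> 7
Step 3: (z - 7)^2 * f(z) = 12z + 6
Step 4: d/dz[12z + 6] = 12

12


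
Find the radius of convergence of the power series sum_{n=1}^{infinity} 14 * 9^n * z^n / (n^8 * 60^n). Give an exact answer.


Step 1: General term a_n = 14 * 9^n / (n^8 * 60^n)
Step 2: By the root test, |a_n|^(1/n) = 14^(1/n) * 9 / (n^(8/n) * 60) -> 9/60 as n -> infinity (since 14^(1/n) -> 1 and n^(8/n) -> 1)
Step 3: R = 1/lim|a_n|^(1/n) = 60/9 = 20/3

20/3


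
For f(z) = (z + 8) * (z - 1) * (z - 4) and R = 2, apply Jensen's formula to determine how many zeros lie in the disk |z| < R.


Jensen's formula: (1/2pi)*integral log|f(Re^it)|dt = log|f(0)| + sum_{|a_k|<R} log(R/|a_k|)
Step 1: f(0) = 8 * (-1) * (-4) = 32
Step 2: log|f(0)| = log|-8| + log|1| + log|4| = 3.4657
Step 3: Zeros inside |z| < 2: 1
Step 4: Jensen sum = log(2/1) = 0.6931
Step 5: n(R) = number of terms in the Jensen sum = count of zeros inside |z| < 2 = 1

1


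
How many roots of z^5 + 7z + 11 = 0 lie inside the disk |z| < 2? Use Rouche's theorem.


Step 1: On |z| = 2 the three terms have sizes |z^5| = 2^5 = 32, |7z| = 7*2 = 14, |11| = 11
Step 2: The dominant term is g(z) = z^5; let h(z) = 7z + 11 so f = g + h
Step 3: On |z| = 2: |g| = 32 and |h| <= 14 + 11 = 25
Step 4: Since 32 > 25, |h| < |g| on |z| = 2, so by Rouche f has the same number of zeros as g inside |z| < 2
Step 5: g(z) = z^5 has 5 zeros (all at the origin) inside |z| < 2. Answer = 5

5


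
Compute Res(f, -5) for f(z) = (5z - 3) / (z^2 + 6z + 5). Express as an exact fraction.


Step 1: Q(z) = z^2 + 6z + 5 = (z + 5)(z + 1)
Step 2: Q'(z) = 2z + 6
Step 3: Q'(-5) = -4, P(-5) = -28
Step 4: Res = P(-5)/Q'(-5) = -28/(-4) = 7

7


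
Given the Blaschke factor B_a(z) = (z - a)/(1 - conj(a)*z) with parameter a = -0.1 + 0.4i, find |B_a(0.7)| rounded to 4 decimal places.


Step 1: Numerator z0 - a = 0.7 - (-0.1 + 0.4i) = 0.8 - 0.4i
Step 2: Denominator 1 - conj(a)*z0 = 1 - (-0.1 - 0.4i)*0.7 = 1.07 + 0.28i
Step 3: |z0 - a|^2 = 0.8^2 + (-0.4)^2 = 0.8; |1 - conj(a)*z0|^2 = 1.07^2 + 0.28^2 = 1.2233
Step 4: |B_a(0.7)| = sqrt(0.8 / 1.2233) = sqrt(0.653969)
Step 5: = 0.8087

0.8087


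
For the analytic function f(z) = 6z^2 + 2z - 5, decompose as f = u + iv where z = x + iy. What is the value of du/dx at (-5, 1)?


Step 1: f(z) = 6(x+iy)^2 + 2(x+iy) - 5
Step 2: u = 6(x^2 - y^2) + 2x - 5
Step 3: u_x = 12x + 2
Step 4: At (-5, 1): u_x = -60 + 2 = -58

-58


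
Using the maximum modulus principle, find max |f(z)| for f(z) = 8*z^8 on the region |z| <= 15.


Step 1: On |z| = 15, |f(z)| = 8 * |z|^8 = 8 * 15^8
Step 2: By maximum modulus principle, maximum is on boundary.
Step 3: Maximum = 8 * 2562890625 = 20503125000

20503125000


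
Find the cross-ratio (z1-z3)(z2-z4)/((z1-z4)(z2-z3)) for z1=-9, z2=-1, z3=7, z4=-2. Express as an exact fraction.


Step 1: (z1-z3)(z2-z4) = (-16) * 1 = -16
Step 2: (z1-z4)(z2-z3) = (-7) * (-8) = 56
Step 3: Cross-ratio = -16/56 = -2/7

-2/7


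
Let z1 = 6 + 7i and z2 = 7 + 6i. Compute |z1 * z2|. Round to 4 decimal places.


Step 1: |z1| = sqrt(6^2 + 7^2) = sqrt(85)
Step 2: |z2| = sqrt(7^2 + 6^2) = sqrt(85)
Step 3: |z1*z2| = |z1|*|z2| = sqrt(85) * sqrt(85) = sqrt(85 * 85) = sqrt(7225)
Step 4: = 85.0

85.0


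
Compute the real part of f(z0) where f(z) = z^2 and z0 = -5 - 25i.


Step 1: z0 = -5 - 25i
Step 2: z0^2 = (-5)^2 - (-25)^2 + 250i
Step 3: real part = 25 - 625 = -600

-600


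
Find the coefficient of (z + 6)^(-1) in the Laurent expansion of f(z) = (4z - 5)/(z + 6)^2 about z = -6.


Step 1: Write the numerator in powers of (z + 6): 4z - 5 = 4(z + 6) + (4*(-6) - 5) = 4(z + 6) - 29
Step 2: Divide by (z + 6)^2: f(z) = -29(z + 6)^(-2) + 4(z + 6)^(-1)
Step 3: This finite sum is the Laurent series of f about z = -6.
Step 4: Coefficient of (z + 6)^(-1) = coefficient of (z + 6) in the re-centred numerator = 4

4


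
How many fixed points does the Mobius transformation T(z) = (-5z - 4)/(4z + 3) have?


Step 1: Fixed points satisfy T(z) = z
Step 2: 4z^2 + 8z + 4 = 0
Step 3: Discriminant = 8^2 - 4*4*4 = 0
Step 4: Number of fixed points = 1

1


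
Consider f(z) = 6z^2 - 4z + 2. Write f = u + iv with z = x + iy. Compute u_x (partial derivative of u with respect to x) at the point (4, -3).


Step 1: f(z) = 6(x+iy)^2 - 4(x+iy) + 2
Step 2: u = 6(x^2 - y^2) - 4x + 2
Step 3: u_x = 12x - 4
Step 4: At (4, -3): u_x = 48 - 4 = 44

44


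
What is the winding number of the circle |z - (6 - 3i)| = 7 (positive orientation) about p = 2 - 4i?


Step 1: Center c = (6, -3), radius = 7
Step 2: |p - c|^2 = (-4)^2 + (-1)^2 = 17
Step 3: r^2 = 49
Step 4: |p-c| < r so winding number = 1

1


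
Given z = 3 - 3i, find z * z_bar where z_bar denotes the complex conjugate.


Step 1: conj(z) = 3 + 3i
Step 2: z * conj(z) = 3^2 + (-3)^2
Step 3: = 9 + 9 = 18

18


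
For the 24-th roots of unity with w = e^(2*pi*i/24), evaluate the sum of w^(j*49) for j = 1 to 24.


Step 1: The sum sum_{j=1}^{n} w^(k*j) equals n if n | k, else 0.
Step 2: Here n = 24, k = 49
Step 3: Does n divide k? 24 | 49 -> False
Step 4: Sum = 0

0


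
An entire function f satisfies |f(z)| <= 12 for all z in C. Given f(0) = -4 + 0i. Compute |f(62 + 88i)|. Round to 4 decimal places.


Step 1: By Liouville's theorem, a bounded entire function is constant.
Step 2: f(z) = f(0) = -4 + 0i for all z.
Step 3: |f(w)| = |-4 + 0i| = sqrt(16 + 0)
Step 4: = 4.0

4.0


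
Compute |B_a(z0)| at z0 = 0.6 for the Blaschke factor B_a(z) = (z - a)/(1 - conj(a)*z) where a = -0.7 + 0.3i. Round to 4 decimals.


Step 1: Numerator z0 - a = 0.6 - (-0.7 + 0.3i) = 1.3 - 0.3i
Step 2: Denominator 1 - conj(a)*z0 = 1 - (-0.7 - 0.3i)*0.6 = 1.42 + 0.18i
Step 3: |z0 - a|^2 = 1.3^2 + (-0.3)^2 = 1.78; |1 - conj(a)*z0|^2 = 1.42^2 + 0.18^2 = 2.0488
Step 4: |B_a(0.6)| = sqrt(1.78 / 2.0488) = sqrt(0.868801)
Step 5: = 0.9321

0.9321


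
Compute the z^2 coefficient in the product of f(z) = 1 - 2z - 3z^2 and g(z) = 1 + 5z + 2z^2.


Step 1: z^2 term in f*g comes from: (1)*(2z^2) + (-2z)*(5z) + (-3z^2)*(1)
Step 2: = 2 - 10 - 3
Step 3: = -11

-11


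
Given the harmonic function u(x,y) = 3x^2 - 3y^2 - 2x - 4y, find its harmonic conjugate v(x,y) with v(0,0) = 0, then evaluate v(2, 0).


Step 1: v_x = -u_y = 6y + 4
Step 2: v_y = u_x = 6x - 2
Step 3: v = 6xy + 4x - 2y + C
Step 4: v(0,0) = 0 => C = 0
Step 5: v(2, 0) = 8

8


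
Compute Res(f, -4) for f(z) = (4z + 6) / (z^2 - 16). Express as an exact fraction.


Step 1: Q(z) = z^2 - 16 = (z + 4)(z - 4)
Step 2: Q'(z) = 2z
Step 3: Q'(-4) = -8, P(-4) = -10
Step 4: Res = P(-4)/Q'(-4) = -10/(-8) = 5/4

5/4


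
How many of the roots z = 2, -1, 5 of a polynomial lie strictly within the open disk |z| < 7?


Step 1: Check each root:
  z = 2: |2| = 2 < 7
  z = -1: |-1| = 1 < 7
  z = 5: |5| = 5 < 7
Step 2: Count = 3

3


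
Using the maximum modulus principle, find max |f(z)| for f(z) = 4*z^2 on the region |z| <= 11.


Step 1: On |z| = 11, |f(z)| = 4 * |z|^2 = 4 * 11^2
Step 2: By maximum modulus principle, maximum is on boundary.
Step 3: Maximum = 4 * 121 = 484

484


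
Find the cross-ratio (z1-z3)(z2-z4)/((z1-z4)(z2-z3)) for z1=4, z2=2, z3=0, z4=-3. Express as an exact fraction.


Step 1: (z1-z3)(z2-z4) = 4 * 5 = 20
Step 2: (z1-z4)(z2-z3) = 7 * 2 = 14
Step 3: Cross-ratio = 20/14 = 10/7

10/7


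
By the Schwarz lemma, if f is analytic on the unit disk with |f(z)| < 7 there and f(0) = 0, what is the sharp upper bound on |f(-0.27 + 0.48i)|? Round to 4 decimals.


Step 1: g = f/7 maps D -> D with g(0) = 0, so by the Schwarz lemma |g(z)| <= |z|, i.e. |f(z)| <= 7|z|; this is sharp (f(z) = 7z).
Step 2: |z0|^2 = (-0.27)^2 + 0.48^2 = 0.3033
Step 3: |z0| = sqrt(0.3033) = 0.550727
Step 4: Best bound = 7 * |z0| = 7 * 0.550727 = 3.8551

3.8551


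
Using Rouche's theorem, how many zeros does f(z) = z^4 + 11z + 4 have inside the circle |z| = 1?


Step 1: On |z| = 1 the three terms have sizes |z^4| = 1^4 = 1, |11z| = 11*1 = 11, |4| = 4
Step 2: The dominant term is g(z) = 11z; let h(z) = z^4 + 4 so f = g + h
Step 3: On |z| = 1: |g| = 11 and |h| <= 1 + 4 = 5
Step 4: Since 11 > 5, |h| < |g| on |z| = 1, so by Rouche f has the same number of zeros as g inside |z| < 1
Step 5: g(z) = 11z has 1 zero (at the origin, multiplicity 1) inside |z| < 1. Answer = 1

1


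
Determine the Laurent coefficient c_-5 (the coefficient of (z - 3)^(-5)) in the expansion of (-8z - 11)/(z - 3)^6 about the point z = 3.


Step 1: Write the numerator in powers of (z - 3): -8z - 11 = -8(z - 3) + (-8*3 - 11) = -8(z - 3) - 35
Step 2: Divide by (z - 3)^6: f(z) = -35(z - 3)^(-6) - 8(z - 3)^(-5)
Step 3: This finite sum is the Laurent series of f about z = 3.
Step 4: Coefficient of (z - 3)^(-5) = coefficient of (z - 3) in the re-centred numerator = -8

-8


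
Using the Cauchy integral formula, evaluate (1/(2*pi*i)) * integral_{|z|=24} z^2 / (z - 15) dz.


Step 1: f(z) = z^2, a = 15 is inside |z| = 24
Step 2: By Cauchy integral formula: (1/(2pi*i)) * integral = f(a)
Step 3: f(15) = 15^2 = 225

225


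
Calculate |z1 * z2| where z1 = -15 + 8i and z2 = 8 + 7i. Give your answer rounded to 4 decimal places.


Step 1: |z1| = sqrt((-15)^2 + 8^2) = sqrt(289)
Step 2: |z2| = sqrt(8^2 + 7^2) = sqrt(113)
Step 3: |z1*z2| = |z1|*|z2| = sqrt(289) * sqrt(113) = sqrt(289 * 113) = sqrt(32657)
Step 4: = 180.7125

180.7125


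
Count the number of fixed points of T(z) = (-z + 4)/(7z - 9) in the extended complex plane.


Step 1: Fixed points satisfy T(z) = z
Step 2: 7z^2 - 8z - 4 = 0
Step 3: Discriminant = (-8)^2 - 4*7*(-4) = 176
Step 4: Number of fixed points = 2

2


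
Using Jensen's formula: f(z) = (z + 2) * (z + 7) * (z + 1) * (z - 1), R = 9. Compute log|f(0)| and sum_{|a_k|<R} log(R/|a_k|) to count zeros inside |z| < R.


Jensen's formula: (1/2pi)*integral log|f(Re^it)|dt = log|f(0)| + sum_{|a_k|<R} log(R/|a_k|)
Step 1: f(0) = 2 * 7 * 1 * (-1) = -14
Step 2: log|f(0)| = log|-2| + log|-7| + log|-1| + log|1| = 2.6391
Step 3: Zeros inside |z| < 9: -2, -7, -1, 1
Step 4: Jensen sum = log(9/2) + log(9/7) + log(9/1) + log(9/1) = 6.1498
Step 5: n(R) = number of terms in the Jensen sum = count of zeros inside |z| < 9 = 4

4


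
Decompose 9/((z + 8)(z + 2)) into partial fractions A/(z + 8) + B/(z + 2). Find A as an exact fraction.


Step 1: Multiply both sides by (z + 8) and set z = -8
Step 2: A = 9 / (-8 + 2)
Step 3: A = 9 / (-6)
Step 4: A = -3/2

-3/2


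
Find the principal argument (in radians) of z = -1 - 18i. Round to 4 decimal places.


Step 1: z = -1 - 18i
Step 2: arg(z) = atan2(-18, -1)
Step 3: arg(z) = -1.6263

-1.6263


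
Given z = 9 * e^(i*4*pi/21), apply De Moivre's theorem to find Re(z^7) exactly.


Step 1: By De Moivre's theorem, z^7 = 9^7 * e^(i*7*4*pi/21) = 4782969 * (cos(4*pi/3) + i*sin(4*pi/3))
Step 2: |z|^7 = 9^7 = 4782969
Step 3: The angle 4*pi/3 already lies in [0, 2*pi)
Step 4: cos(4*pi/3) = -1/2
Step 5: Re(z^7) = 4782969 * (-1/2) = -4782969/2

-4782969/2


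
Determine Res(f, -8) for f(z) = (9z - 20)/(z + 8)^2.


Step 1: Pole of order 2 at z = -8
Step 2: Res = lim d/dz [(z + 8)^2 * f(z)] as z -> -8
Step 3: (z + 8)^2 * f(z) = 9z - 20
Step 4: d/dz[9z - 20] = 9

9


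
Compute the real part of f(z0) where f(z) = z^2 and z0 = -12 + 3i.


Step 1: z0 = -12 + 3i
Step 2: z0^2 = (-12)^2 - 3^2 - 72i
Step 3: real part = 144 - 9 = 135

135


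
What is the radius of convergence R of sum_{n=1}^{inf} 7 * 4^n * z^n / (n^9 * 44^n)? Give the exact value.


Step 1: General term a_n = 7 * 4^n / (n^9 * 44^n)
Step 2: By the root test, |a_n|^(1/n) = 7^(1/n) * 4 / (n^(9/n) * 44) -> 4/44 as n -> infinity (since 7^(1/n) -> 1 and n^(9/n) -> 1)
Step 3: R = 1/lim|a_n|^(1/n) = 44/4 = 11

11


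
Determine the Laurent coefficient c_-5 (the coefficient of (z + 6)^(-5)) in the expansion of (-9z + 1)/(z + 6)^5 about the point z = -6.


Step 1: Write the numerator in powers of (z + 6): -9z + 1 = -9(z + 6) + (-9*(-6) + 1) = -9(z + 6) + 55
Step 2: Divide by (z + 6)^5: f(z) = 55(z + 6)^(-5) - 9(z + 6)^(-4)
Step 3: This finite sum is the Laurent series of f about z = -6.
Step 4: Coefficient of (z + 6)^(-5) = -9*(-6) + 1 = 55

55


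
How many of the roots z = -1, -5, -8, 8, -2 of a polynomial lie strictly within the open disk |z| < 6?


Step 1: Check each root:
  z = -1: |-1| = 1 < 6
  z = -5: |-5| = 5 < 6
  z = -8: |-8| = 8 >= 6
  z = 8: |8| = 8 >= 6
  z = -2: |-2| = 2 < 6
Step 2: Count = 3

3


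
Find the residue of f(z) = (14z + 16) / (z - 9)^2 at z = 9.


Step 1: Pole of order 2 at z = 9
Step 2: Res = lim d/dz [(z - 9)^2 * f(z)] as z -> 9
Step 3: (z - 9)^2 * f(z) = 14z + 16
Step 4: d/dz[14z + 16] = 14

14


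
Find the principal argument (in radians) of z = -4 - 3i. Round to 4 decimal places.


Step 1: z = -4 - 3i
Step 2: arg(z) = atan2(-3, -4)
Step 3: arg(z) = -2.4981

-2.4981


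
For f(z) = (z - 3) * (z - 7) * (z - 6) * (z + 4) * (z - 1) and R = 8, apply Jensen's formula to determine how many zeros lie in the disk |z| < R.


Jensen's formula: (1/2pi)*integral log|f(Re^it)|dt = log|f(0)| + sum_{|a_k|<R} log(R/|a_k|)
Step 1: f(0) = (-3) * (-7) * (-6) * 4 * (-1) = 504
Step 2: log|f(0)| = log|3| + log|7| + log|6| + log|-4| + log|1| = 6.2226
Step 3: Zeros inside |z| < 8: 3, 7, 6, -4, 1
Step 4: Jensen sum = log(8/3) + log(8/7) + log(8/6) + log(8/4) + log(8/1) = 4.1746
Step 5: n(R) = number of terms in the Jensen sum = count of zeros inside |z| < 8 = 5

5


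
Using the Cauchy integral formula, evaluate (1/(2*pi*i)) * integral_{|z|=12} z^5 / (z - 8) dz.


Step 1: f(z) = z^5, a = 8 is inside |z| = 12
Step 2: By Cauchy integral formula: (1/(2pi*i)) * integral = f(a)
Step 3: f(8) = 8^5 = 32768

32768


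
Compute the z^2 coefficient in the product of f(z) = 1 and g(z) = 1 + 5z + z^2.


Step 1: z^2 term in f*g comes from: (1)*(z^2) + (0)*(5z) + (0)*(1)
Step 2: = 1 + 0 + 0
Step 3: = 1

1


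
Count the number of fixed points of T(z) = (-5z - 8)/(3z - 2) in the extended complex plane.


Step 1: Fixed points satisfy T(z) = z
Step 2: 3z^2 + 3z + 8 = 0
Step 3: Discriminant = 3^2 - 4*3*8 = -87
Step 4: Number of fixed points = 2

2


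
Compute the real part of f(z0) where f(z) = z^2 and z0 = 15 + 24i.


Step 1: z0 = 15 + 24i
Step 2: z0^2 = 15^2 - 24^2 + 720i
Step 3: real part = 225 - 576 = -351

-351


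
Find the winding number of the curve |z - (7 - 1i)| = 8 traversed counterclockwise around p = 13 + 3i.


Step 1: Center c = (7, -1), radius = 8
Step 2: |p - c|^2 = 6^2 + 4^2 = 52
Step 3: r^2 = 64
Step 4: |p-c| < r so winding number = 1

1


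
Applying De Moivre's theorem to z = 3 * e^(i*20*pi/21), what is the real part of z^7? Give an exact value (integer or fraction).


Step 1: By De Moivre's theorem, z^7 = 3^7 * e^(i*7*20*pi/21) = 2187 * (cos(20*pi/3) + i*sin(20*pi/3))
Step 2: |z|^7 = 3^7 = 2187
Step 3: Reduce the angle mod 2*pi: 20*pi/3 - 6*pi = 2*pi/3
Step 4: cos(2*pi/3) = -1/2
Step 5: Re(z^7) = 2187 * (-1/2) = -2187/2

-2187/2


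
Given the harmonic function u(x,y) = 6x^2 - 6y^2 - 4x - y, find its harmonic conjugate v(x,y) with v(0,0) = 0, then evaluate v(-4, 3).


Step 1: v_x = -u_y = 12y + 1
Step 2: v_y = u_x = 12x - 4
Step 3: v = 12xy + x - 4y + C
Step 4: v(0,0) = 0 => C = 0
Step 5: v(-4, 3) = -160

-160


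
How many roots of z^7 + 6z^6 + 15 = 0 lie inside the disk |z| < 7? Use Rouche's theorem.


Step 1: On |z| = 7 the three terms have sizes |z^7| = 7^7 = 823543, |6z^6| = 6*7^6 = 705894, |15| = 15
Step 2: The dominant term is g(z) = z^7; let h(z) = 6z^6 + 15 so f = g + h
Step 3: On |z| = 7: |g| = 823543 and |h| <= 705894 + 15 = 705909
Step 4: Since 823543 > 705909, |h| < |g| on |z| = 7, so by Rouche f has the same number of zeros as g inside |z| < 7
Step 5: g(z) = z^7 has 7 zeros (all at the origin) inside |z| < 7. Answer = 7

7


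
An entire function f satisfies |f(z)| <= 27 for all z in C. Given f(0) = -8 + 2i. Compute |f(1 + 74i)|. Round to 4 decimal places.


Step 1: By Liouville's theorem, a bounded entire function is constant.
Step 2: f(z) = f(0) = -8 + 2i for all z.
Step 3: |f(w)| = |-8 + 2i| = sqrt(64 + 4)
Step 4: = 8.2462

8.2462


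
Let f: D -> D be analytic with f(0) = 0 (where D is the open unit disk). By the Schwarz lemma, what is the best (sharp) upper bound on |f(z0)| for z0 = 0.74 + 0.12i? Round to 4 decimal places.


Step 1: Schwarz lemma: if f: D -> D is analytic with f(0) = 0, then |f(z)| <= |z| for all z in D, and this is sharp (f(z) = z).
Step 2: |z0|^2 = 0.74^2 + 0.12^2 = 0.562
Step 3: |z0| = sqrt(0.562) = 0.749667
Step 4: Best bound = |z0| = 0.7497

0.7497


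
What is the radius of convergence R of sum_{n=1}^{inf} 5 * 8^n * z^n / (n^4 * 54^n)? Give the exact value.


Step 1: General term a_n = 5 * 8^n / (n^4 * 54^n)
Step 2: By the root test, |a_n|^(1/n) = 5^(1/n) * 8 / (n^(4/n) * 54) -> 8/54 as n -> infinity (since 5^(1/n) -> 1 and n^(4/n) -> 1)
Step 3: R = 1/lim|a_n|^(1/n) = 54/8 = 27/4

27/4


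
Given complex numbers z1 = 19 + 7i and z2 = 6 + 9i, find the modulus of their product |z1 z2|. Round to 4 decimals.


Step 1: |z1| = sqrt(19^2 + 7^2) = sqrt(410)
Step 2: |z2| = sqrt(6^2 + 9^2) = sqrt(117)
Step 3: |z1*z2| = |z1|*|z2| = sqrt(410) * sqrt(117) = sqrt(410 * 117) = sqrt(47970)
Step 4: = 219.0205

219.0205


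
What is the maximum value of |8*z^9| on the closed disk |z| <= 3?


Step 1: On |z| = 3, |f(z)| = 8 * |z|^9 = 8 * 3^9
Step 2: By maximum modulus principle, maximum is on boundary.
Step 3: Maximum = 8 * 19683 = 157464

157464


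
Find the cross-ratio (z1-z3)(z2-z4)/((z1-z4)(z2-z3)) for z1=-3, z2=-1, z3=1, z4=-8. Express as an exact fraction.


Step 1: (z1-z3)(z2-z4) = (-4) * 7 = -28
Step 2: (z1-z4)(z2-z3) = 5 * (-2) = -10
Step 3: Cross-ratio = 28/10 = 14/5

14/5


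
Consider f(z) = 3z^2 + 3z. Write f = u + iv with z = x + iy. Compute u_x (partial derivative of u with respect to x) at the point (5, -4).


Step 1: f(z) = 3(x+iy)^2 + 3(x+iy) + 0
Step 2: u = 3(x^2 - y^2) + 3x + 0
Step 3: u_x = 6x + 3
Step 4: At (5, -4): u_x = 30 + 3 = 33

33


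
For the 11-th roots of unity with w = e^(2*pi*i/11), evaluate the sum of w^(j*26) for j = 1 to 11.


Step 1: The sum sum_{j=1}^{n} w^(k*j) equals n if n | k, else 0.
Step 2: Here n = 11, k = 26
Step 3: Does n divide k? 11 | 26 -> False
Step 4: Sum = 0

0


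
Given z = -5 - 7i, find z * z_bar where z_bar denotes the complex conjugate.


Step 1: conj(z) = -5 + 7i
Step 2: z * conj(z) = (-5)^2 + (-7)^2
Step 3: = 25 + 49 = 74

74


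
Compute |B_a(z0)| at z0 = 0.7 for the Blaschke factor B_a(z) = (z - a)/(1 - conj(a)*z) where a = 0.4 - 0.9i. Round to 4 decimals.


Step 1: Numerator z0 - a = 0.7 - (0.4 - 0.9i) = 0.3 + 0.9i
Step 2: Denominator 1 - conj(a)*z0 = 1 - (0.4 + 0.9i)*0.7 = 0.72 - 0.63i
Step 3: |z0 - a|^2 = 0.3^2 + 0.9^2 = 0.9; |1 - conj(a)*z0|^2 = 0.72^2 + (-0.63)^2 = 0.9153
Step 4: |B_a(0.7)| = sqrt(0.9 / 0.9153) = sqrt(0.983284)
Step 5: = 0.9916

0.9916


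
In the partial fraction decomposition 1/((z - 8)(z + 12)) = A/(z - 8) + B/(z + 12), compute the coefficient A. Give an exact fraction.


Step 1: Multiply both sides by (z - 8) and set z = 8
Step 2: A = 1 / (8 + 12)
Step 3: A = 1 / 20
Step 4: A = 1/20

1/20


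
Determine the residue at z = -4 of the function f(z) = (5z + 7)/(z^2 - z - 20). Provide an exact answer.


Step 1: Q(z) = z^2 - z - 20 = (z + 4)(z - 5)
Step 2: Q'(z) = 2z - 1
Step 3: Q'(-4) = -9, P(-4) = -13
Step 4: Res = P(-4)/Q'(-4) = -13/(-9) = 13/9

13/9


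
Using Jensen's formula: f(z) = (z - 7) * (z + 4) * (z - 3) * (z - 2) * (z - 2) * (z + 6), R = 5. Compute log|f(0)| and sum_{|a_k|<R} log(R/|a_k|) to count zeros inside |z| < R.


Jensen's formula: (1/2pi)*integral log|f(Re^it)|dt = log|f(0)| + sum_{|a_k|<R} log(R/|a_k|)
Step 1: f(0) = (-7) * 4 * (-3) * (-2) * (-2) * 6 = 2016
Step 2: log|f(0)| = log|7| + log|-4| + log|3| + log|2| + log|2| + log|-6| = 7.6089
Step 3: Zeros inside |z| < 5: -4, 3, 2, 2
Step 4: Jensen sum = log(5/4) + log(5/3) + log(5/2) + log(5/2) = 2.5666
Step 5: n(R) = number of terms in the Jensen sum = count of zeros inside |z| < 5 = 4

4


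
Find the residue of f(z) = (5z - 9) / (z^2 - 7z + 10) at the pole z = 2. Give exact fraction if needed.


Step 1: Q(z) = z^2 - 7z + 10 = (z - 2)(z - 5)
Step 2: Q'(z) = 2z - 7
Step 3: Q'(2) = -3, P(2) = 1
Step 4: Res = P(2)/Q'(2) = 1/(-3) = -1/3

-1/3


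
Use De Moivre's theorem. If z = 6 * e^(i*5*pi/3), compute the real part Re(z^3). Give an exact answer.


Step 1: By De Moivre's theorem, z^3 = 6^3 * e^(i*3*5*pi/3) = 216 * (cos(5*pi) + i*sin(5*pi))
Step 2: |z|^3 = 6^3 = 216
Step 3: Reduce the angle mod 2*pi: 5*pi - 4*pi = pi
Step 4: cos(pi) = -1
Step 5: Re(z^3) = 216 * (-1) = -216

-216


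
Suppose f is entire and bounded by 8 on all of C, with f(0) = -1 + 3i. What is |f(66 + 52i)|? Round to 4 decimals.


Step 1: By Liouville's theorem, a bounded entire function is constant.
Step 2: f(z) = f(0) = -1 + 3i for all z.
Step 3: |f(w)| = |-1 + 3i| = sqrt(1 + 9)
Step 4: = 3.1623

3.1623
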